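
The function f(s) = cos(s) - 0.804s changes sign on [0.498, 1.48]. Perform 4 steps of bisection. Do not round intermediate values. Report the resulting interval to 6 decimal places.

f(0.498000) = 0.478148, f(1.480000) = -1.099248 (opposite signs)
step 1: m = 0.989000, f(m) = -0.245630 < 0 → root in [0.498000, 0.989000]
step 2: m = 0.743500, f(m) = 0.138330 > 0 → root in [0.743500, 0.989000]
step 3: m = 0.866250, f(m) = -0.048777 < 0 → root in [0.743500, 0.866250]
step 4: m = 0.804875, f(m) = 0.046082 > 0 → root in [0.804875, 0.866250]

[0.804875, 0.866250]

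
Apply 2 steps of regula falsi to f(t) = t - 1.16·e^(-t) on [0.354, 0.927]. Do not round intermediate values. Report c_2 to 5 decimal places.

f(0.354000) = -0.460175, f(0.927000) = 0.467943
step 1: c = 0.638102, f(c) = 0.025281 > 0 → new bracket [0.354000, 0.638102]
step 2: c = 0.623307, f(c) = 0.001352 > 0 → new bracket [0.354000, 0.623307]

0.62331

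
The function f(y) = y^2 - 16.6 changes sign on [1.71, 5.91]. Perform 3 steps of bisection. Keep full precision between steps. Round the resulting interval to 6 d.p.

f(1.710000) = -13.675900, f(5.910000) = 18.328100 (opposite signs)
step 1: m = 3.810000, f(m) = -2.083900 < 0 → root in [3.810000, 5.910000]
step 2: m = 4.860000, f(m) = 7.019600 > 0 → root in [3.810000, 4.860000]
step 3: m = 4.335000, f(m) = 2.192225 > 0 → root in [3.810000, 4.335000]

[3.810000, 4.335000]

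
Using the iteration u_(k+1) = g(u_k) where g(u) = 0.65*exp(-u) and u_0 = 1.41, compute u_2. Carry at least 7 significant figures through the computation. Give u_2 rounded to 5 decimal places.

0.55462

u_1 = g(1.410000) = 0.158693
u_2 = g(0.158693) = 0.554618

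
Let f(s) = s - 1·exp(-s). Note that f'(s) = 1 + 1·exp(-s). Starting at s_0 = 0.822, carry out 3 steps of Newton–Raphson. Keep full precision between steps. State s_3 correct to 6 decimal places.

Newton update: s ← s − f(s)/f'(s).
s_0 = 0.822000: f = 0.382448, f' = 1.439552 → s_1 = 0.822000 - (0.382448)/(1.439552) = 0.556328
s_1 = 0.556328: f = -0.016982, f' = 1.573310 → s_2 = 0.556328 - (-0.016982)/(1.573310) = 0.567122
s_2 = 0.567122: f = -0.000033, f' = 1.567155 → s_3 = 0.567122 - (-0.000033)/(1.567155) = 0.567143

0.567143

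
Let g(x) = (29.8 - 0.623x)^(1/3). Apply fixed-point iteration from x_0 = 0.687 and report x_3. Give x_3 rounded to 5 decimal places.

x_1 = g(0.687000) = 3.085398
x_2 = g(3.085398) = 3.032165
x_3 = g(3.032165) = 3.033367

3.03337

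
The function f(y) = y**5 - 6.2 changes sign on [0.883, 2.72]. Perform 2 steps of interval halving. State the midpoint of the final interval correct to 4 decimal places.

f(0.883000) = -5.663211, f(2.720000) = 142.682797 (opposite signs)
step 1: m = 1.801500, f(m) = 12.774543 > 0 → root in [0.883000, 1.801500]
step 2: m = 1.342250, f(m) = -1.843206 < 0 → root in [1.342250, 1.801500]
Midpoint of [1.342250, 1.801500] = 1.571875

1.5719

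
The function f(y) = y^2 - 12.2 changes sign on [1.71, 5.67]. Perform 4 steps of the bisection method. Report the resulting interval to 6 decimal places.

[3.442500, 3.690000]

f(1.710000) = -9.275900, f(5.670000) = 19.948900 (opposite signs)
step 1: m = 3.690000, f(m) = 1.416100 > 0 → root in [1.710000, 3.690000]
step 2: m = 2.700000, f(m) = -4.910000 < 0 → root in [2.700000, 3.690000]
step 3: m = 3.195000, f(m) = -1.991975 < 0 → root in [3.195000, 3.690000]
step 4: m = 3.442500, f(m) = -0.349194 < 0 → root in [3.442500, 3.690000]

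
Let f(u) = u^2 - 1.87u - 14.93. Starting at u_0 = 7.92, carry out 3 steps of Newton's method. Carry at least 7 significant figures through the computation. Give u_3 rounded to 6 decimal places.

4.910710

f'(u) = 2u - 1.87
u_0 = 7.920000: f = 32.986000, f' = 13.970000 → u_1 = 7.920000 - (32.986000)/(13.970000) = 5.558797
u_1 = 5.558797: f = 5.575278, f' = 9.247595 → u_2 = 5.558797 - (5.575278)/(9.247595) = 4.955908
u_2 = 4.955908: f = 0.363476, f' = 8.041816 → u_3 = 4.955908 - (0.363476)/(8.041816) = 4.910710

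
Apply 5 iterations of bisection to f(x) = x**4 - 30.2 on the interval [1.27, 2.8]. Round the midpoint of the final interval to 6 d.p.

f(1.270000) = -27.598554, f(2.800000) = 31.265600 (opposite signs)
step 1: m = 2.035000, f(m) = -13.050255 < 0 → root in [2.035000, 2.800000]
step 2: m = 2.417500, f(m) = 3.955916 > 0 → root in [2.035000, 2.417500]
step 3: m = 2.226250, f(m) = -5.636190 < 0 → root in [2.226250, 2.417500]
step 4: m = 2.321875, f(m) = -1.136003 < 0 → root in [2.321875, 2.417500]
step 5: m = 2.369688, f(m) = 1.332929 > 0 → root in [2.321875, 2.369688]
Midpoint of [2.321875, 2.369688] = 2.345781

2.345781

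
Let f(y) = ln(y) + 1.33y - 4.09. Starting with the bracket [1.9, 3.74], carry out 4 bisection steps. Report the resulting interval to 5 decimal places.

[2.36000, 2.47500]

f(1.900000) = -0.921146, f(3.740000) = 2.203286 (opposite signs)
step 1: m = 2.820000, f(m) = 0.697337 > 0 → root in [1.900000, 2.820000]
step 2: m = 2.360000, f(m) = -0.092538 < 0 → root in [2.360000, 2.820000]
step 3: m = 2.590000, f(m) = 0.306358 > 0 → root in [2.360000, 2.590000]
step 4: m = 2.475000, f(m) = 0.107990 > 0 → root in [2.360000, 2.475000]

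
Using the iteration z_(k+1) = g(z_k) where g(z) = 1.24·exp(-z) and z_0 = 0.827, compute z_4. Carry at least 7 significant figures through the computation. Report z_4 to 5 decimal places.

0.67848

z_1 = g(0.827000) = 0.542326
z_2 = g(0.542326) = 0.720929
z_3 = g(0.720929) = 0.603012
z_4 = g(0.603012) = 0.678480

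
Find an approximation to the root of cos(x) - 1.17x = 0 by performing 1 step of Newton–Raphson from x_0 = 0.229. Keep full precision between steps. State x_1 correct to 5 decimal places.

0.73434

Newton update: x ← x − f(x)/f'(x).
f'(x) = -sin(x) - 1.17
x_0 = 0.229000: f = 0.705964, f' = -1.397004 → x_1 = 0.229000 - (0.705964)/(-1.397004) = 0.734341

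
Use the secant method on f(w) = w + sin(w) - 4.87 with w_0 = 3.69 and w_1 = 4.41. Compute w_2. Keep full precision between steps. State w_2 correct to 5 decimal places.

f(w_0) = -1.701329, f(w_1) = -1.414628
w_2 = 4.410000 - (-1.414628)·(4.410000 - 3.690000)/(-1.414628 - (-1.701329)) = 7.962593; f(w_2) = 4.086700

7.96259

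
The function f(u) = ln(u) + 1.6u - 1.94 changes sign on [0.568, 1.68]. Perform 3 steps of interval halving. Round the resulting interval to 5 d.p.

[1.12400, 1.26300]

f(0.568000) = -1.596834, f(1.680000) = 1.266794 (opposite signs)
step 1: m = 1.124000, f(m) = -0.024706 < 0 → root in [1.124000, 1.680000]
step 2: m = 1.402000, f(m) = 0.641100 > 0 → root in [1.124000, 1.402000]
step 3: m = 1.263000, f(m) = 0.314290 > 0 → root in [1.124000, 1.263000]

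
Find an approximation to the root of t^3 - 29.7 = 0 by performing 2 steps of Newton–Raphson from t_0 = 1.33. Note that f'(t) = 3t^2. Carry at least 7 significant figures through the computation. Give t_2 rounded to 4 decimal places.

4.5578

Newton update: t ← t − f(t)/f'(t).
t_0 = 1.330000: f = -27.347363, f' = 5.306700 → t_1 = 1.330000 - (-27.347363)/(5.306700) = 6.483365
t_1 = 6.483365: f = 242.821928, f' = 126.102072 → t_2 = 6.483365 - (242.821928)/(126.102072) = 4.557767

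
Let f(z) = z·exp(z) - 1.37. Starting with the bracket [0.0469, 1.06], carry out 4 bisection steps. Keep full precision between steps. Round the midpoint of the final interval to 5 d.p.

f(0.046900) = -1.320848, f(1.060000) = 1.689553 (opposite signs)
step 1: m = 0.553450, f(m) = -0.407416 < 0 → root in [0.553450, 1.060000]
step 2: m = 0.806725, f(m) = 0.437514 > 0 → root in [0.553450, 0.806725]
step 3: m = 0.680087, f(m) = -0.027473 < 0 → root in [0.680087, 0.806725]
step 4: m = 0.743406, f(m) = 0.193448 > 0 → root in [0.680087, 0.743406]
Midpoint of [0.680087, 0.743406] = 0.711747

0.71175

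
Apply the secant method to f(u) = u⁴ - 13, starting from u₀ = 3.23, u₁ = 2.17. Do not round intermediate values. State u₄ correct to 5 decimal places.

f(u_0) = 95.845402, f(u_1) = 9.173739
u_2 = 2.170000 - (9.173739)·(2.170000 - 3.230000)/(9.173739 - (95.845402)) = 2.057805; f(u_2) = 4.931496
u_3 = 2.057805 - (4.931496)·(2.057805 - 2.170000)/(4.931496 - (9.173739)) = 1.927380; f(u_3) = 0.799703
u_4 = 1.927380 - (0.799703)·(1.927380 - 2.057805)/(0.799703 - (4.931496)) = 1.902137; f(u_4) = 0.090828

1.90214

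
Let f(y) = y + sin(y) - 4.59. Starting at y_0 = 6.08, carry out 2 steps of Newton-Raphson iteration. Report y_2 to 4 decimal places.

f'(y) = 1 + cos(y)
y_0 = 6.080000: f = 1.288210, f' = 1.979429 → y_1 = 6.080000 - (1.288210)/(1.979429) = 5.429201
y_1 = 5.429201: f = 0.085297, f' = 1.656985 → y_2 = 5.429201 - (0.085297)/(1.656985) = 5.377724

5.3777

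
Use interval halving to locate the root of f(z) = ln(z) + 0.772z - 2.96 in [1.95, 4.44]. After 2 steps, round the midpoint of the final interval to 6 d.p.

2.883750

f(1.950000) = -0.786771, f(4.440000) = 1.958334 (opposite signs)
step 1: m = 3.195000, f(m) = 0.668127 > 0 → root in [1.950000, 3.195000]
step 2: m = 2.572500, f(m) = -0.029152 < 0 → root in [2.572500, 3.195000]
Midpoint of [2.572500, 3.195000] = 2.883750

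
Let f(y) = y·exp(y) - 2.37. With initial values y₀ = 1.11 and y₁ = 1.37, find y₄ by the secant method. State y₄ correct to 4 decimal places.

0.9331

f(y_0) = 0.998138, f(y_1) = 3.021430
y_2 = 1.370000 - (3.021430)·(1.370000 - 1.110000)/(3.021430 - (0.998138)) = 0.981736; f(y_2) = 0.250337
y_3 = 0.981736 - (0.250337)·(0.981736 - 1.370000)/(0.250337 - (3.021430)) = 0.946661; f(y_3) = 0.069629
y_4 = 0.946661 - (0.069629)·(0.946661 - 0.981736)/(0.069629 - (0.250337)) = 0.933146; f(y_4) = 0.002518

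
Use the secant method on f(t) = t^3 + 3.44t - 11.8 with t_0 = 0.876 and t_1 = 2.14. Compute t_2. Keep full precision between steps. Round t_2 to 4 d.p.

1.6371

f(t_0) = -8.114339, f(t_1) = 5.361944
t_2 = 2.140000 - (5.361944)·(2.140000 - 0.876000)/(5.361944 - (-8.114339)) = 1.637080; f(t_2) = -1.781024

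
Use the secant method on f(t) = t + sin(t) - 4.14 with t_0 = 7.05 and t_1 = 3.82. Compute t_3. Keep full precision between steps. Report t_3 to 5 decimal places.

5.78604

Secant update: t_(k+1) = t_k − f(t_k)·(t_k − t_(k-1))/(f(t_k) − f(t_(k-1))).
f(t_0) = 3.603845, f(t_1) = -0.947554
t_2 = 3.820000 - (-0.947554)·(3.820000 - 7.050000)/(-0.947554 - (3.603845)) = 4.492452; f(t_2) = -0.623459
t_3 = 4.492452 - (-0.623459)·(4.492452 - 3.820000)/(-0.623459 - (-0.947554)) = 5.786044; f(t_3) = 1.169129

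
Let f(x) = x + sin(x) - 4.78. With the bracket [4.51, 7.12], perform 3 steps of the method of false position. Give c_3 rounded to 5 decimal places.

f(4.510000) = -1.249589, f(7.120000) = 3.082513
step 1: c = 5.262851, f(c) = -0.369432 < 0 → new bracket [5.262851, 7.120000]
step 2: c = 5.461606, f(c) = -0.050617 < 0 → new bracket [5.461606, 7.120000]
step 3: c = 5.488398, f(c) = -0.005317 < 0 → new bracket [5.488398, 7.120000]

5.48840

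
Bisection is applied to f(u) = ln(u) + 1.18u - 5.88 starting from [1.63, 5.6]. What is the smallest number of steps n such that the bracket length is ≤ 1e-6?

Initial width b − a = 5.6 − 1.63 = 3.970000.
After n steps the width is (b−a)/2^n; need (b−a)/2^n ≤ 1e-6.
So n ≥ log₂(3.970000/1e-6) = log₂(3970000.0000) ≈ 21.9207.
Hence n = 22.

22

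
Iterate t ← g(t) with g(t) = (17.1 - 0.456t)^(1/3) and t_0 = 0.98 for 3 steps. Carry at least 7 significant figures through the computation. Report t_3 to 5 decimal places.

2.51735

t_1 = g(0.980000) = 2.553673
t_2 = g(2.553673) = 2.516453
t_3 = g(2.516453) = 2.517346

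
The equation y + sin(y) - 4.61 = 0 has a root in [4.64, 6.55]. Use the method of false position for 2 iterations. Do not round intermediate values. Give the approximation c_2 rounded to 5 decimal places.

False-position update: c = (a·f(b) − b·f(a))/(f(b) − f(a)); replace the endpoint whose sign matches f(c).
f(4.640000) = -0.967381, f(6.550000) = 2.203660
step 1: c = 5.222679, f(c) = -0.259925 < 0 → new bracket [5.222679, 6.550000]
step 2: c = 5.362720, f(c) = -0.043164 < 0 → new bracket [5.362720, 6.550000]

5.36272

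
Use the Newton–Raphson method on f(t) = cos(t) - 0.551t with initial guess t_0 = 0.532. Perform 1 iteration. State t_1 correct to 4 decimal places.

1.0694

f'(t) = -sin(t) - 0.551
t_0 = 0.532000: f = 0.568662, f' = -1.058258 → t_1 = 0.532000 - (0.568662)/(-1.058258) = 1.069357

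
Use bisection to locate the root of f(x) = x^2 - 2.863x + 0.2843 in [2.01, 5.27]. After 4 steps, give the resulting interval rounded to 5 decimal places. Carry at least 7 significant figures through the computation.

f(2.010000) = -1.430230, f(5.270000) = 12.969190 (opposite signs)
step 1: m = 3.640000, f(m) = 3.112580 > 0 → root in [2.010000, 3.640000]
step 2: m = 2.825000, f(m) = 0.176950 > 0 → root in [2.010000, 2.825000]
step 3: m = 2.417500, f(m) = -0.792696 < 0 → root in [2.417500, 2.825000]
step 4: m = 2.621250, f(m) = -0.349387 < 0 → root in [2.621250, 2.825000]

[2.62125, 2.82500]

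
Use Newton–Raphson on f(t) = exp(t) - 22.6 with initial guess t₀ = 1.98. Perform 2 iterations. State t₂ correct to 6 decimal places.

3.474771

f'(t) = exp(t)
t_0 = 1.980000: f = -15.357257, f' = 7.242743 → t_1 = 1.980000 - (-15.357257)/(7.242743) = 4.100365
t_1 = 4.100365: f = 37.762302, f' = 60.362302 → t_2 = 4.100365 - (37.762302)/(60.362302) = 3.474771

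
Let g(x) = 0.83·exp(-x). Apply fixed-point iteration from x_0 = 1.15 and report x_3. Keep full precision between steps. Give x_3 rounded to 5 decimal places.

0.43845

x_1 = g(1.150000) = 0.262809
x_2 = g(0.262809) = 0.638178
x_3 = g(0.638178) = 0.438451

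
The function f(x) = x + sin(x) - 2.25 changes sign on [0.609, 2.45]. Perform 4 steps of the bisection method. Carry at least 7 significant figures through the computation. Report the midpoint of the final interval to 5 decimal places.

f(0.609000) = -1.068952, f(2.450000) = 0.837765 (opposite signs)
step 1: m = 1.529500, f(m) = 0.278647 > 0 → root in [0.609000, 1.529500]
step 2: m = 1.069250, f(m) = -0.303910 < 0 → root in [1.069250, 1.529500]
step 3: m = 1.299375, f(m) = 0.012766 > 0 → root in [1.069250, 1.299375]
step 4: m = 1.184312, f(m) = -0.139447 < 0 → root in [1.184312, 1.299375]
Midpoint of [1.184312, 1.299375] = 1.241844

1.24184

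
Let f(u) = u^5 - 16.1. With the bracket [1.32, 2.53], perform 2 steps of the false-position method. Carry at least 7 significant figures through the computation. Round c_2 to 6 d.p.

1.569009

f(1.320000) = -12.092536, f(2.530000) = 87.557948
step 1: c = 1.466833, f(c) = -9.309477 < 0 → new bracket [1.466833, 2.530000]
step 2: c = 1.569009, f(c) = -6.591170 < 0 → new bracket [1.569009, 2.530000]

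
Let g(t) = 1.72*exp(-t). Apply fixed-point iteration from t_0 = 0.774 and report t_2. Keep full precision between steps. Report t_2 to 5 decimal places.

t_1 = g(0.774000) = 0.793203
t_2 = g(0.793203) = 0.778117

0.77812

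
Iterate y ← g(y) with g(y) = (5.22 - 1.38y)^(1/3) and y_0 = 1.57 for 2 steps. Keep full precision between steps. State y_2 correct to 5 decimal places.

y_1 = g(1.570000) = 1.450757
y_2 = g(1.450757) = 1.476364

1.47636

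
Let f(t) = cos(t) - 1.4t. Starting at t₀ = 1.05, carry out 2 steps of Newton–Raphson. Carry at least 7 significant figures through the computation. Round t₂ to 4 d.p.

0.5927

f'(t) = -sin(t) - 1.4
t_0 = 1.050000: f = -0.972429, f' = -2.267423 → t_1 = 1.050000 - (-0.972429)/(-2.267423) = 0.621130
t_1 = 0.621130: f = -0.056361, f' = -1.981955 → t_2 = 0.621130 - (-0.056361)/(-1.981955) = 0.592693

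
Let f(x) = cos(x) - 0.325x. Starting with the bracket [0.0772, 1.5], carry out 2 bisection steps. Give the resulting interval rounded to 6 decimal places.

f(0.077200) = 0.971932, f(1.500000) = -0.416763 (opposite signs)
step 1: m = 0.788600, f(m) = 0.448544 > 0 → root in [0.788600, 1.500000]
step 2: m = 1.144300, f(m) = 0.041786 > 0 → root in [1.144300, 1.500000]

[1.144300, 1.500000]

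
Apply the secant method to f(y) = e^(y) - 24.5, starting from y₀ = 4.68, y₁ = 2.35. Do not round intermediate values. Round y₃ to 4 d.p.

f(y_0) = 83.270073, f(y_1) = -14.014430
y_2 = 2.350000 - (-14.014430)·(2.350000 - 4.680000)/(-14.014430 - (83.270073)) = 2.685651; f(y_2) = -9.832256
y_3 = 2.685651 - (-9.832256)·(2.685651 - 2.350000)/(-9.832256 - (-14.014430)) = 3.474763; f(y_3) = 7.790173

3.4748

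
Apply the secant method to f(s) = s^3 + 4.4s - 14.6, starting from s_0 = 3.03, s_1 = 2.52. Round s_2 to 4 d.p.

Secant update: s_(k+1) = s_k − f(s_k)·(s_k − s_(k-1))/(f(s_k) − f(s_(k-1))).
f(s_0) = 26.550127, f(s_1) = 12.491008
s_2 = 2.520000 - (12.491008)·(2.520000 - 3.030000)/(12.491008 - (26.550127)) = 2.066884; f(s_2) = 3.324035

2.0669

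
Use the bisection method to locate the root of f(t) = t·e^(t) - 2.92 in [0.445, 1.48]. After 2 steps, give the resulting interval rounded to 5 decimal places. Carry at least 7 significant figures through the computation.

f(0.445000) = -2.225582, f(1.480000) = 3.581560 (opposite signs)
step 1: m = 0.962500, f(m) = -0.399950 < 0 → root in [0.962500, 1.480000]
step 2: m = 1.221250, f(m) = 1.221777 > 0 → root in [0.962500, 1.221250]

[0.96250, 1.22125]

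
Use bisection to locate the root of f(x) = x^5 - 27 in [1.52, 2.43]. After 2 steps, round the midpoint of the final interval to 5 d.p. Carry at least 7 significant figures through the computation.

1.86125

f(1.520000) = -18.886319, f(2.430000) = 57.728861 (opposite signs)
step 1: m = 1.975000, f(m) = 3.049379 > 0 → root in [1.520000, 1.975000]
step 2: m = 1.747500, f(m) = -10.703816 < 0 → root in [1.747500, 1.975000]
Midpoint of [1.747500, 1.975000] = 1.861250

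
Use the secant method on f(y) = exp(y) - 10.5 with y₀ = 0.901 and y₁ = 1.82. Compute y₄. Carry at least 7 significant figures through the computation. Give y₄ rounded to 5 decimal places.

f(y_0) = -8.037936, f(y_1) = -4.328142
y_2 = 1.820000 - (-4.328142)·(1.820000 - 0.901000)/(-4.328142 - (-8.037936)) = 2.892179; f(y_2) = 7.532552
y_3 = 2.892179 - (7.532552)·(2.892179 - 1.820000)/(7.532552 - (-4.328142)) = 2.211254; f(y_3) = -1.372848
y_4 = 2.211254 - (-1.372848)·(2.211254 - 2.892179)/(-1.372848 - (7.532552)) = 2.316224; f(y_4) = -0.362672

2.31622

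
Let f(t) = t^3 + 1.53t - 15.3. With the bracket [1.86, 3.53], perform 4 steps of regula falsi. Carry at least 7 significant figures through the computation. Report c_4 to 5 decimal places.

2.26863

f(1.860000) = -6.019344, f(3.530000) = 34.087877
step 1: c = 2.110636, f(c) = -2.668302 < 0 → new bracket [2.110636, 3.530000]
step 2: c = 2.213674, f(c) = -1.065295 < 0 → new bracket [2.213674, 3.530000]
step 3: c = 2.253564, f(c) = -0.407200 < 0 → new bracket [2.253564, 3.530000]
step 4: c = 2.268632, f(c) = -0.153040 < 0 → new bracket [2.268632, 3.530000]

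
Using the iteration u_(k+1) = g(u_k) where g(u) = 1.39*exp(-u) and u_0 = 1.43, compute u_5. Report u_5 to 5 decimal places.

0.60481

u_1 = g(1.430000) = 0.332639
u_2 = g(0.332639) = 0.996670
u_3 = g(0.996670) = 0.513058
u_4 = g(0.513058) = 0.832140
u_5 = g(0.832140) = 0.604813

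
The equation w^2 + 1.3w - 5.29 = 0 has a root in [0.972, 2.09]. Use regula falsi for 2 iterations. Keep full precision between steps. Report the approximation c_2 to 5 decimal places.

1.73583

f(0.972000) = -3.081616, f(2.090000) = 1.795100
step 1: c = 1.678469, f(c) = -0.290734 < 0 → new bracket [1.678469, 2.090000]
step 2: c = 1.735830, f(c) = -0.020316 < 0 → new bracket [1.735830, 2.090000]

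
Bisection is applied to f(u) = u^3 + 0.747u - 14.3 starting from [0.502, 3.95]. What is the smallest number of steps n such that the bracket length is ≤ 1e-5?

Initial width b − a = 3.95 − 0.502 = 3.448000.
After n steps the width is (b−a)/2^n; need (b−a)/2^n ≤ 1e-5.
So n ≥ log₂(3.448000/1e-5) = log₂(344800.0000) ≈ 18.3954.
Hence n = 19.

19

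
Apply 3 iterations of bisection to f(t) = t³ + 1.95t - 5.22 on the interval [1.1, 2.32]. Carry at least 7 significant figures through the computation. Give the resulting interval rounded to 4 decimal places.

[1.2525, 1.4050]

f(1.100000) = -1.744000, f(2.320000) = 11.791168 (opposite signs)
step 1: m = 1.710000, f(m) = 3.114711 > 0 → root in [1.100000, 1.710000]
step 2: m = 1.405000, f(m) = 0.293255 > 0 → root in [1.100000, 1.405000]
step 3: m = 1.252500, f(m) = -0.812758 < 0 → root in [1.252500, 1.405000]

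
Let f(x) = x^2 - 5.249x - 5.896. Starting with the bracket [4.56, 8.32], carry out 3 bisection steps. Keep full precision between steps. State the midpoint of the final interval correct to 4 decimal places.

6.2050

f(4.560000) = -9.037840, f(8.320000) = 19.654720 (opposite signs)
step 1: m = 6.440000, f(m) = 1.774040 > 0 → root in [4.560000, 6.440000]
step 2: m = 5.500000, f(m) = -4.515500 < 0 → root in [5.500000, 6.440000]
step 3: m = 5.970000, f(m) = -1.591630 < 0 → root in [5.970000, 6.440000]
Midpoint of [5.970000, 6.440000] = 6.205000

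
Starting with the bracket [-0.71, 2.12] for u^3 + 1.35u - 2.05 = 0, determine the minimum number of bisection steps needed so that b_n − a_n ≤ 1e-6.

Initial width b − a = 2.12 − -0.71 = 2.830000.
After n steps the width is (b−a)/2^n; need (b−a)/2^n ≤ 1e-6.
So n ≥ log₂(2.830000/1e-6) = log₂(2830000.0000) ≈ 21.4324.
Hence n = 22.

22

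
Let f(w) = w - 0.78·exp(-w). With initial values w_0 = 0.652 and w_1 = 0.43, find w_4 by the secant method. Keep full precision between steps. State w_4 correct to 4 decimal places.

f(w_0) = 0.245618, f(w_1) = -0.077397
w_2 = 0.430000 - (-0.077397)·(0.430000 - 0.652000)/(-0.077397 - (0.245618)) = 0.483193; f(w_2) = 0.002081
w_3 = 0.483193 - (0.002081)·(0.483193 - 0.430000)/(0.002081 - (-0.077397)) = 0.481800; f(w_3) = 0.000018
w_4 = 0.481800 - (0.000018)·(0.481800 - 0.483193)/(0.000018 - (0.002081)) = 0.481789; f(w_4) = -0.000000

0.4818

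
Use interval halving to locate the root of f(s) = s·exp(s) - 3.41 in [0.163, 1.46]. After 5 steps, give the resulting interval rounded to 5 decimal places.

[1.09522, 1.13575]

f(0.163000) = -3.218143, f(1.460000) = 2.876701 (opposite signs)
step 1: m = 0.811500, f(m) = -1.583084 < 0 → root in [0.811500, 1.460000]
step 2: m = 1.135750, f(m) = 0.126166 > 0 → root in [0.811500, 1.135750]
step 3: m = 0.973625, f(m) = -0.832304 < 0 → root in [0.973625, 1.135750]
step 4: m = 1.054688, f(m) = -0.381910 < 0 → root in [1.054688, 1.135750]
step 5: m = 1.095219, f(m) = -0.135475 < 0 → root in [1.095219, 1.135750]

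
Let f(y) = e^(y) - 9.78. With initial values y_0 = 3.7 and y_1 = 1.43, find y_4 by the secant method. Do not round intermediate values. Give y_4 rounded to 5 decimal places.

2.21136

f(y_0) = 30.667304, f(y_1) = -5.601301
y_2 = 1.430000 - (-5.601301)·(1.430000 - 3.700000)/(-5.601301 - (30.667304)) = 1.780577; f(y_2) = -3.846719
y_3 = 1.780577 - (-3.846719)·(1.780577 - 1.430000)/(-3.846719 - (-5.601301)) = 2.549178; f(y_3) = 3.016579
y_4 = 2.549178 - (3.016579)·(2.549178 - 1.780577)/(3.016579 - (-3.846719)) = 2.211360; f(y_4) = -0.651877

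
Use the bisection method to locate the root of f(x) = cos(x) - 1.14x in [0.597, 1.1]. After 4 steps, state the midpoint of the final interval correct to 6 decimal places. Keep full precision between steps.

f(0.597000) = 0.146446, f(1.100000) = -0.800404 (opposite signs)
step 1: m = 0.848500, f(m) = -0.306181 < 0 → root in [0.597000, 0.848500]
step 2: m = 0.722750, f(m) = -0.073945 < 0 → root in [0.597000, 0.722750]
step 3: m = 0.659875, f(m) = 0.037811 > 0 → root in [0.659875, 0.722750]
step 4: m = 0.691312, f(m) = -0.017686 < 0 → root in [0.659875, 0.691312]
Midpoint of [0.659875, 0.691312] = 0.675594

0.675594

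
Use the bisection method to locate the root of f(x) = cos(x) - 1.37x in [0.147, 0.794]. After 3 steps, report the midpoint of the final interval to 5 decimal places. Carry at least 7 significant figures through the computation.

f(0.147000) = 0.787825, f(0.794000) = -0.386782 (opposite signs)
step 1: m = 0.470500, f(m) = 0.246757 > 0 → root in [0.470500, 0.794000]
step 2: m = 0.632250, f(m) = -0.059483 < 0 → root in [0.470500, 0.632250]
step 3: m = 0.551375, f(m) = 0.096421 > 0 → root in [0.551375, 0.632250]
Midpoint of [0.551375, 0.632250] = 0.591812

0.59181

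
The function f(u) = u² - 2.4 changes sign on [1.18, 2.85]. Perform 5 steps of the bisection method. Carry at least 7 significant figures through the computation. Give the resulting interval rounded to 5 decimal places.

[1.54531, 1.59750]

f(1.180000) = -1.007600, f(2.850000) = 5.722500 (opposite signs)
step 1: m = 2.015000, f(m) = 1.660225 > 0 → root in [1.180000, 2.015000]
step 2: m = 1.597500, f(m) = 0.152006 > 0 → root in [1.180000, 1.597500]
step 3: m = 1.388750, f(m) = -0.471373 < 0 → root in [1.388750, 1.597500]
step 4: m = 1.493125, f(m) = -0.170578 < 0 → root in [1.493125, 1.597500]
step 5: m = 1.545313, f(m) = -0.012009 < 0 → root in [1.545313, 1.597500]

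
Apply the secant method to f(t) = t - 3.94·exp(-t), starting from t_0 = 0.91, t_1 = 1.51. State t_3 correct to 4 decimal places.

1.1919

Secant update: t_(k+1) = t_k − f(t_k)·(t_k − t_(k-1))/(f(t_k) − f(t_(k-1))).
f(t_0) = -0.675945, f(t_1) = 0.639615
t_2 = 1.510000 - (0.639615)·(1.510000 - 0.910000)/(0.639615 - (-0.675945)) = 1.218285; f(t_2) = 0.053081
t_3 = 1.218285 - (0.053081)·(1.218285 - 1.510000)/(0.053081 - (0.639615)) = 1.191885; f(t_3) = -0.004490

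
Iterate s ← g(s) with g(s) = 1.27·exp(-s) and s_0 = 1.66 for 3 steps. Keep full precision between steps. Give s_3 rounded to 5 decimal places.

0.46836

s_1 = g(1.660000) = 0.241477
s_2 = g(0.241477) = 0.997543
s_3 = g(0.997543) = 0.468356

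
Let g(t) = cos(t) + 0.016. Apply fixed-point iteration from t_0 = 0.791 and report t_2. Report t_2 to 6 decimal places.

t_1 = g(0.791000) = 0.719135
t_2 = g(0.719135) = 0.768376

0.768376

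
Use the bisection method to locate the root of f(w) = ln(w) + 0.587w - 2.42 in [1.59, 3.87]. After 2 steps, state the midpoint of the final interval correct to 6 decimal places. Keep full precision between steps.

2.445000

f(1.590000) = -1.022936, f(3.870000) = 1.204945 (opposite signs)
step 1: m = 2.730000, f(m) = 0.186812 > 0 → root in [1.590000, 2.730000]
step 2: m = 2.160000, f(m) = -0.381972 < 0 → root in [2.160000, 2.730000]
Midpoint of [2.160000, 2.730000] = 2.445000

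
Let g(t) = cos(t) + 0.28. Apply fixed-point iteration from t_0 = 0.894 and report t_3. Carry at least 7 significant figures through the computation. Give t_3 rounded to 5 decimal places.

0.90422

t_1 = g(0.894000) = 0.906299
t_2 = g(0.906299) = 0.896664
t_3 = g(0.896664) = 0.904220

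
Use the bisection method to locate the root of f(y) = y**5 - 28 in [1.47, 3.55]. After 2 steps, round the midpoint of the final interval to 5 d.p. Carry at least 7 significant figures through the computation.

f(1.470000) = -21.135851, f(3.550000) = 535.821672 (opposite signs)
step 1: m = 2.510000, f(m) = 71.625063 > 0 → root in [1.470000, 2.510000]
step 2: m = 1.990000, f(m) = 3.207960 > 0 → root in [1.470000, 1.990000]
Midpoint of [1.470000, 1.990000] = 1.730000

1.73000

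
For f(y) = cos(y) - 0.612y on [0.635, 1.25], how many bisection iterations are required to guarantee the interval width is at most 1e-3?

Initial width b − a = 1.25 − 0.635 = 0.615000.
After n steps the width is (b−a)/2^n; need (b−a)/2^n ≤ 1e-3.
So n ≥ log₂(0.615000/1e-3) = log₂(615.0000) ≈ 9.2644.
Hence n = 10.

10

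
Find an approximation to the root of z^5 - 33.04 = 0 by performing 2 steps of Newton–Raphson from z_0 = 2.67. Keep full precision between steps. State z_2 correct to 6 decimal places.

2.063437

f'(z) = 5z^4
z_0 = 2.670000: f = 102.652645, f' = 254.106076 → z_1 = 2.670000 - (102.652645)/(254.106076) = 2.266024
z_1 = 2.266024: f = 26.707941, f' = 131.834283 → z_2 = 2.266024 - (26.707941)/(131.834283) = 2.063437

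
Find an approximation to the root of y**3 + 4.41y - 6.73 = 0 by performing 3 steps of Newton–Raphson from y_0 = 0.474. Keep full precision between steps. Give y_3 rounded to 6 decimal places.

f'(y) = 3y**2 + 4.41
y_0 = 0.474000: f = -4.533164, f' = 5.084028 → y_1 = 0.474000 - (-4.533164)/(5.084028) = 1.365648
y_1 = 1.365648: f = 1.839434, f' = 10.004984 → y_2 = 1.365648 - (1.839434)/(10.004984) = 1.181796
y_2 = 1.181796: f = 0.132268, f' = 8.599927 → y_3 = 1.181796 - (0.132268)/(8.599927) = 1.166416

1.166416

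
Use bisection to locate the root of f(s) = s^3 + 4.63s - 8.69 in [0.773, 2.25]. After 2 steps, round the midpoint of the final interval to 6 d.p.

f(0.773000) = -4.649120, f(2.250000) = 13.118125 (opposite signs)
step 1: m = 1.511500, f(m) = 1.761467 > 0 → root in [0.773000, 1.511500]
step 2: m = 1.142250, f(m) = -1.911049 < 0 → root in [1.142250, 1.511500]
Midpoint of [1.142250, 1.511500] = 1.326875

1.326875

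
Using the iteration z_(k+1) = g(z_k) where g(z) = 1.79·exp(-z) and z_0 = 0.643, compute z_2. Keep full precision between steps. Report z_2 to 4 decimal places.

0.6985

z_1 = g(0.643000) = 0.941026
z_2 = g(0.941026) = 0.698507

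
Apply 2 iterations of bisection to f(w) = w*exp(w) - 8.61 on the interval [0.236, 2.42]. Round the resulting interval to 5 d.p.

f(0.236000) = -8.311183, f(2.420000) = 18.604980 (opposite signs)
step 1: m = 1.328000, f(m) = -3.598807 < 0 → root in [1.328000, 2.420000]
step 2: m = 1.874000, f(m) = 3.597801 > 0 → root in [1.328000, 1.874000]

[1.32800, 1.87400]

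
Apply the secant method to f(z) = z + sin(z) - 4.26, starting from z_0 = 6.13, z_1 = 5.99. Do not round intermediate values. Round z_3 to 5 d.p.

5.17758

f(z_0) = 1.717413, f(z_1) = 1.440997
z_2 = 5.990000 - (1.440997)·(5.990000 - 6.130000)/(1.440997 - (1.717413)) = 5.260160; f(z_2) = 0.146473
z_3 = 5.260160 - (0.146473)·(5.260160 - 5.990000)/(0.146473 - (1.440997)) = 5.177580; f(z_3) = 0.023844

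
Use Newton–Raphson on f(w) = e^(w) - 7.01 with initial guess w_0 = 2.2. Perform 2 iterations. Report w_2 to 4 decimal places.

Newton update: w ← w − f(w)/f'(w).
f'(w) = e^(w)
w_0 = 2.200000: f = 2.015013, f' = 9.025013 → w_1 = 2.200000 - (2.015013)/(9.025013) = 1.976730
w_1 = 1.976730: f = 0.209099, f' = 7.219099 → w_2 = 1.976730 - (0.209099)/(7.219099) = 1.947765

1.9478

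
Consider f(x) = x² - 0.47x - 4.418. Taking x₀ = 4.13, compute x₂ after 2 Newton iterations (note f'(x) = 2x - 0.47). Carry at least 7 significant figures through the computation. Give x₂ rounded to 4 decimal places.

2.3828

Newton update: x ← x − f(x)/f'(x).
x_0 = 4.130000: f = 10.697800, f' = 7.790000 → x_1 = 4.130000 - (10.697800)/(7.790000) = 2.756727
x_1 = 2.756727: f = 1.885880, f' = 5.043453 → x_2 = 2.756727 - (1.885880)/(5.043453) = 2.382800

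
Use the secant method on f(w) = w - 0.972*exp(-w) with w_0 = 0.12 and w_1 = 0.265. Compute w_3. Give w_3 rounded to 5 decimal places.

f(w_0) = -0.742087, f(w_1) = -0.480724
w_2 = 0.265000 - (-0.480724)·(0.265000 - 0.120000)/(-0.480724 - (-0.742087)) = 0.531699; f(w_2) = -0.039454
w_3 = 0.531699 - (-0.039454)·(0.531699 - 0.265000)/(-0.039454 - (-0.480724)) = 0.555544; f(w_3) = -0.002150

0.55554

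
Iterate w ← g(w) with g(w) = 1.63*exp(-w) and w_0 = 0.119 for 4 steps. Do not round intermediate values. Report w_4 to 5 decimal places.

w_1 = g(0.119000) = 1.447127
w_2 = g(1.447127) = 0.383450
w_3 = g(0.383450) = 1.110855
w_4 = g(1.110855) = 0.536722

0.53672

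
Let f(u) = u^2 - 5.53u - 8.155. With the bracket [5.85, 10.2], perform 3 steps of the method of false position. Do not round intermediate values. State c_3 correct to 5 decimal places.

6.71210

f(5.850000) = -6.283000, f(10.200000) = 39.479000
step 1: c = 6.447243, f(c) = -2.241309 < 0 → new bracket [6.447243, 10.200000]
step 2: c = 6.648850, f(c) = -0.715935 < 0 → new bracket [6.648850, 10.200000]
step 3: c = 6.712101, f(c) = -0.220615 < 0 → new bracket [6.712101, 10.200000]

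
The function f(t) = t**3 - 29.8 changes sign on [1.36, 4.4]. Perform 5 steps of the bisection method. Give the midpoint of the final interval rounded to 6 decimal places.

3.117500

f(1.360000) = -27.284544, f(4.400000) = 55.384000 (opposite signs)
step 1: m = 2.880000, f(m) = -5.912128 < 0 → root in [2.880000, 4.400000]
step 2: m = 3.640000, f(m) = 18.428544 > 0 → root in [2.880000, 3.640000]
step 3: m = 3.260000, f(m) = 4.845976 > 0 → root in [2.880000, 3.260000]
step 4: m = 3.070000, f(m) = -0.865557 < 0 → root in [3.070000, 3.260000]
step 5: m = 3.165000, f(m) = 1.904517 > 0 → root in [3.070000, 3.165000]
Midpoint of [3.070000, 3.165000] = 3.117500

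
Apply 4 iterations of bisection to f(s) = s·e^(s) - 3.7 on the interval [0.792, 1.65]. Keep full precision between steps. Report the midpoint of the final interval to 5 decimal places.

f(0.792000) = -1.951416, f(1.650000) = 4.891517 (opposite signs)
step 1: m = 1.221000, f(m) = 0.439894 > 0 → root in [0.792000, 1.221000]
step 2: m = 1.006500, f(m) = -0.946208 < 0 → root in [1.006500, 1.221000]
step 3: m = 1.113750, f(m) = -0.307786 < 0 → root in [1.113750, 1.221000]
step 4: m = 1.167375, f(m) = 0.051413 > 0 → root in [1.113750, 1.167375]
Midpoint of [1.113750, 1.167375] = 1.140563

1.14056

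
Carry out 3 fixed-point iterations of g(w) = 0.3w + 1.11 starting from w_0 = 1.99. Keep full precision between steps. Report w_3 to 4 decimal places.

w_1 = g(1.990000) = 1.707000
w_2 = g(1.707000) = 1.622100
w_3 = g(1.622100) = 1.596630

1.5966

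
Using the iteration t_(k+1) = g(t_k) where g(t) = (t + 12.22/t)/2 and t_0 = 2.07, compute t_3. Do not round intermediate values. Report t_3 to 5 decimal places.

t_1 = g(2.070000) = 3.986691
t_2 = g(3.986691) = 3.525945
t_3 = g(3.525945) = 3.495841

3.49584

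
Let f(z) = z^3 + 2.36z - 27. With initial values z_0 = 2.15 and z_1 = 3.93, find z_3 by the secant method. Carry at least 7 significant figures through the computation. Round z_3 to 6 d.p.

f(z_0) = -11.987625, f(z_1) = 42.973257
z_2 = 3.930000 - (42.973257)·(3.930000 - 2.150000)/(42.973257 - (-11.987625)) = 2.538239; f(z_2) = -4.656746
z_3 = 2.538239 - (-4.656746)·(2.538239 - 3.930000)/(-4.656746 - (42.973257)) = 2.674311; f(z_3) = -1.562126

2.674311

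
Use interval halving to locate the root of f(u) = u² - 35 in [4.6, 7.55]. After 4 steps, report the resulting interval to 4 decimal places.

[5.8906, 6.0750]

f(4.600000) = -13.840000, f(7.550000) = 22.002500 (opposite signs)
step 1: m = 6.075000, f(m) = 1.905625 > 0 → root in [4.600000, 6.075000]
step 2: m = 5.337500, f(m) = -6.511094 < 0 → root in [5.337500, 6.075000]
step 3: m = 5.706250, f(m) = -2.438711 < 0 → root in [5.706250, 6.075000]
step 4: m = 5.890625, f(m) = -0.300537 < 0 → root in [5.890625, 6.075000]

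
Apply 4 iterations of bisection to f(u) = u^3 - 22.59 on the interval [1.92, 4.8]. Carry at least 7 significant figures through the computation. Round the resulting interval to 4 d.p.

f(1.920000) = -15.512112, f(4.800000) = 88.002000 (opposite signs)
step 1: m = 3.360000, f(m) = 15.343056 > 0 → root in [1.920000, 3.360000]
step 2: m = 2.640000, f(m) = -4.190256 < 0 → root in [2.640000, 3.360000]
step 3: m = 3.000000, f(m) = 4.410000 > 0 → root in [2.640000, 3.000000]
step 4: m = 2.820000, f(m) = -0.164232 < 0 → root in [2.820000, 3.000000]

[2.8200, 3.0000]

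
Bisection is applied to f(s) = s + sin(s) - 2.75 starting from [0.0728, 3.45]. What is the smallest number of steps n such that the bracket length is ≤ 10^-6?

22

Initial width b − a = 3.45 − 0.0728 = 3.377200.
After n steps the width is (b−a)/2^n; need (b−a)/2^n ≤ 10^-6.
So n ≥ log₂(3.377200/10^-6) = log₂(3377200.0000) ≈ 21.6874.
Hence n = 22.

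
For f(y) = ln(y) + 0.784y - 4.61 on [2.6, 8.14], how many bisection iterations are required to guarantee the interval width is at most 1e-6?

23

Initial width b − a = 8.14 − 2.6 = 5.540000.
After n steps the width is (b−a)/2^n; need (b−a)/2^n ≤ 1e-6.
So n ≥ log₂(5.540000/1e-6) = log₂(5540000.0000) ≈ 22.4015.
Hence n = 23.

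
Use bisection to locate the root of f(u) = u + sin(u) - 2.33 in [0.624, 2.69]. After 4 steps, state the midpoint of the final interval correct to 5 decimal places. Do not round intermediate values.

1.33419

f(0.624000) = -1.121714, f(2.690000) = 0.796399 (opposite signs)
step 1: m = 1.657000, f(m) = 0.323287 > 0 → root in [0.624000, 1.657000]
step 2: m = 1.140500, f(m) = -0.280658 < 0 → root in [1.140500, 1.657000]
step 3: m = 1.398750, f(m) = 0.053987 > 0 → root in [1.140500, 1.398750]
step 4: m = 1.269625, f(m) = -0.105385 < 0 → root in [1.269625, 1.398750]
Midpoint of [1.269625, 1.398750] = 1.334188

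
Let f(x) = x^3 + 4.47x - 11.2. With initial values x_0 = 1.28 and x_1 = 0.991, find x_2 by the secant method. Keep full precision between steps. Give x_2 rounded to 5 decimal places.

1.68451

f(x_0) = -3.381248, f(x_1) = -5.796988
x_2 = 0.991000 - (-5.796988)·(0.991000 - 1.280000)/(-5.796988 - (-3.381248)) = 1.684506; f(x_2) = 1.109627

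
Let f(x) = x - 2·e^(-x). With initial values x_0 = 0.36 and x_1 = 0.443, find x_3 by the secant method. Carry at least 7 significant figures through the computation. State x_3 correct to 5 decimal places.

0.84769

f(x_0) = -1.035353, f(x_1) = -0.841214
x_2 = 0.443000 - (-0.841214)·(0.443000 - 0.360000)/(-0.841214 - (-1.035353)) = 0.802645; f(x_2) = -0.093640
x_3 = 0.802645 - (-0.093640)·(0.802645 - 0.443000)/(-0.093640 - (-0.841214)) = 0.847693; f(x_3) = -0.009111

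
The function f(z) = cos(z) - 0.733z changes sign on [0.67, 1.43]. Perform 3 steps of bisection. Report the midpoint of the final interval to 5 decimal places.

0.90750

f(0.670000) = 0.292712, f(1.430000) = -0.907858 (opposite signs)
step 1: m = 1.050000, f(m) = -0.272079 < 0 → root in [0.670000, 1.050000]
step 2: m = 0.860000, f(m) = 0.022057 > 0 → root in [0.860000, 1.050000]
step 3: m = 0.955000, f(m) = -0.122406 < 0 → root in [0.860000, 0.955000]
Midpoint of [0.860000, 0.955000] = 0.907500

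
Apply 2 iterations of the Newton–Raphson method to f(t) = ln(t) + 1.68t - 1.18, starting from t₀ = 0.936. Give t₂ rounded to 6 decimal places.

Newton update: t ← t − f(t)/f'(t).
f'(t) = 1/t + 1.68
t_0 = 0.936000: f = 0.326340, f' = 2.748376 → t_1 = 0.936000 - (0.326340)/(2.748376) = 0.817261
t_1 = 0.817261: f = -0.008799, f' = 2.903600 → t_2 = 0.817261 - (-0.008799)/(2.903600) = 0.820291

0.820291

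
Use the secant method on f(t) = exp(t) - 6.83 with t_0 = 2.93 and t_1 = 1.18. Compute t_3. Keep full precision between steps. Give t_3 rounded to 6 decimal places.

2.071488

f(t_0) = 11.897630, f(t_1) = -3.575626
t_2 = 1.180000 - (-3.575626)·(1.180000 - 2.930000)/(-3.575626 - (11.897630)) = 1.584397; f(t_2) = -1.953648
t_3 = 1.584397 - (-1.953648)·(1.584397 - 1.180000)/(-1.953648 - (-3.575626)) = 2.071488; f(t_3) = 1.106624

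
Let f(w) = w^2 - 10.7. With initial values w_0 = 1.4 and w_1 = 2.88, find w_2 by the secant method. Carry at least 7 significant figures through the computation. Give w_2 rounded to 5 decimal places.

3.44206

f(w_0) = -8.740000, f(w_1) = -2.405600
w_2 = 2.880000 - (-2.405600)·(2.880000 - 1.400000)/(-2.405600 - (-8.740000)) = 3.442056; f(w_2) = 1.147750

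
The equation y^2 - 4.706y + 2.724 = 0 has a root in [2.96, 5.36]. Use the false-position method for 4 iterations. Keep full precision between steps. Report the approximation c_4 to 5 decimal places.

f(2.960000) = -2.444160, f(5.360000) = 6.229440
step 1: c = 3.636303, f(c) = -1.165742 < 0 → new bracket [3.636303, 5.360000]
step 2: c = 3.908019, f(c) = -0.394526 < 0 → new bracket [3.908019, 5.360000]
step 3: c = 3.994499, f(c) = -0.118089 < 0 → new bracket [3.994499, 5.360000]
step 4: c = 4.019903, f(c) = -0.034043 < 0 → new bracket [4.019903, 5.360000]

4.01990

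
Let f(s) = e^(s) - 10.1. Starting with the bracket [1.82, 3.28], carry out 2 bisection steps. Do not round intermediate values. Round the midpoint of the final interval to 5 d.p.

2.36750

f(1.820000) = -3.928142, f(3.280000) = 16.475773 (opposite signs)
step 1: m = 2.550000, f(m) = 2.707104 > 0 → root in [1.820000, 2.550000]
step 2: m = 2.185000, f(m) = -1.209351 < 0 → root in [2.185000, 2.550000]
Midpoint of [2.185000, 2.550000] = 2.367500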